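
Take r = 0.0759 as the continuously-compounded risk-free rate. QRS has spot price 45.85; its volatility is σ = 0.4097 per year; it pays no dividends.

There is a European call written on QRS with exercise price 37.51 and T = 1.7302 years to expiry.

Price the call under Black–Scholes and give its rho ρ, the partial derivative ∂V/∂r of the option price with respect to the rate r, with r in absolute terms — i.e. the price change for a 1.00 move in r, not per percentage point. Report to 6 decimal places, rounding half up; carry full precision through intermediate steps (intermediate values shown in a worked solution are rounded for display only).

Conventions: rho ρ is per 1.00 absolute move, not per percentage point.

price = 16.327068
ρ = 36.174966

σ√T = 0.4097·√1.7302 = 0.538907
d₁ = (ln(S/K) + (r+σ²/2)T) / (σ√T) = (ln(45.85/37.51) + (0.0759+0.4097²/2)·1.7302) / 0.538907 = (0.200768 + 0.276533) / 0.538907 = 0.885682
d₂ = d₁ − σ√T = 0.885682 − 0.538907 = 0.346774
e^{−rT} = 0.876935
N(d₁) = 0.812105,  N(d₂) = 0.635620
Call price V = S·N(d₁) − K·e^{−rT}·N(d₂) = 37.235035 − 20.907968 = 16.327068
ρ = K·T·e^{−rT}·N(d₂) = 36.174966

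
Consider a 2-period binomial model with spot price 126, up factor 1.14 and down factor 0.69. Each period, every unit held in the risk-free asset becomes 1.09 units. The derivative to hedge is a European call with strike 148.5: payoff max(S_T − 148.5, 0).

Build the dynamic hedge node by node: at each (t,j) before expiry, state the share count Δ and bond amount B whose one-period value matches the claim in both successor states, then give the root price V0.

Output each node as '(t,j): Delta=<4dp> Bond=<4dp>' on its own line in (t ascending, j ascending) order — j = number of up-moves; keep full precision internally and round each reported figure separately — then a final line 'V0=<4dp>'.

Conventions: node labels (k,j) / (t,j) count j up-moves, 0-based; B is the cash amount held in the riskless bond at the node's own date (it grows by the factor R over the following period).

(0,0): Delta=0.2193 Bond=-17.4940
(1,0): Delta=0.0000 Bond=0.0000
(1,1): Delta=0.2359 Bond=-21.4520
V0=10.1415

The replicating-portfolio and risk-neutral prices coincide; use p* = (1.09−0.69)/(1.14−0.69) = 0.8889 for the latter.
Terminal payoffs: V(2,0)=0.0000, V(2,1)=0.0000, V(2,2)=15.2496
Node (1,0) S=86.9400: V=(p*·0.0000+(1−p*)·0.0000)/1.09=0.0000; Δ=(0.0000−0.0000)/(99.1116−59.9886)=0.0000; B=V−Δ·S=0.0000
Node (1,1) S=143.6400: V=(p*·15.2496+(1−p*)·0.0000)/1.09=12.4360; Δ=(15.2496−0.0000)/(163.7496−99.1116)=0.2359; B=V−Δ·S=-21.4520
Node (0,0) S=126.0000: V=(p*·12.4360+(1−p*)·0.0000)/1.09=10.1415; Δ=(12.4360−0.0000)/(143.6400−86.9400)=0.2193; B=V−Δ·S=-17.4940
Sanity check at the root: Δ(0,0)·S0 + B(0,0) reproduces V0 = 10.1415.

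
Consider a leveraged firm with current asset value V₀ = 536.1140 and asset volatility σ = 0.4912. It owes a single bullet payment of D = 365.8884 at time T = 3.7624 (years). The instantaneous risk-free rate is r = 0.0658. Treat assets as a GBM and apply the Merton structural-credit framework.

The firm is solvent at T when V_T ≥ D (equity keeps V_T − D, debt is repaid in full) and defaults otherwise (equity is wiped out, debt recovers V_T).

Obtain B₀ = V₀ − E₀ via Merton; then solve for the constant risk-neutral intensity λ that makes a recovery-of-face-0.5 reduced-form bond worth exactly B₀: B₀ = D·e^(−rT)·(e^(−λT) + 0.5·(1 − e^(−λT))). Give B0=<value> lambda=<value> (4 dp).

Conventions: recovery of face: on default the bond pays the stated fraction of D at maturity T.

Apply the equity-as-call identities (strike 365.8884, horizon 3.7624 years):
d₁ = [ln(V₀/D) + (r + σ²/2)T] / (σ√T)
   = [ln(536.1140/365.8884) + (0.0658 + 0.5·0.4912²)·3.7624] / (0.4912·√3.7624)
   = [0.382018 + 0.701457] / 0.952776 = 1.137177
d₂ = d₁ − σ√T = 1.137177 − 0.952776 = 0.184401
N(d₁) = 0.872268,  N(d₂) = 0.573151,  e^(−rT) = 0.780699
E₀ = V₀·N(d₁) − D·e^(−rT)·N(d₂)
   = 536.1140·0.872268 − 365.8884·0.780699·0.573151 = 303.915349
B₀ = V₀ − E₀ = 536.1140 − 303.915349 = 232.198651
e^(−λT) = (B₀·e^(rT)/D − 0.5)/(1 − 0.5) = (232.1987·1.280904/365.8884 − 0.5)/0.5 = 0.62576456
λ = −ln(0.62576456)/3.7624 = 0.124596

B0=232.1987 lambda=0.1246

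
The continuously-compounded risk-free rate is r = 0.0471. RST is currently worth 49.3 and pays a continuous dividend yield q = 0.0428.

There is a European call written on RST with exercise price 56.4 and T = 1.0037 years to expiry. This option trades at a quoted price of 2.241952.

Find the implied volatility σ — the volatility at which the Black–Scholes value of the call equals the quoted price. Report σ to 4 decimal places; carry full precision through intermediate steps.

sigma = 0.2403

At σ = 0.2403 the Black–Scholes value reproduces the quote:
σ√T = 0.2403·√1.0037 = 0.240744
d₁ = (ln(S/K) + (r−q+σ²/2)T) / (σ√T) = (ln(49.3/56.4) + (0.0471−0.0428+0.2403²/2)·1.0037) / 0.240744 = (-0.134545 + 0.033295) / 0.240744 = -0.420572
d₂ = d₁ − σ√T = -0.420572 − 0.240744 = -0.661316
e^{−rT} = 0.953826
e^{−qT} = 0.957951
N(d₁) = 0.337034,  N(d₂) = 0.254205
V = S·e^{−qT}·N(d₁) − K·e^{−rT}·N(d₂) = 15.917092 − 13.675140 = 2.241952 (equal to the quote); since ∂V/∂σ > 0 for all σ, the implied volatility is unique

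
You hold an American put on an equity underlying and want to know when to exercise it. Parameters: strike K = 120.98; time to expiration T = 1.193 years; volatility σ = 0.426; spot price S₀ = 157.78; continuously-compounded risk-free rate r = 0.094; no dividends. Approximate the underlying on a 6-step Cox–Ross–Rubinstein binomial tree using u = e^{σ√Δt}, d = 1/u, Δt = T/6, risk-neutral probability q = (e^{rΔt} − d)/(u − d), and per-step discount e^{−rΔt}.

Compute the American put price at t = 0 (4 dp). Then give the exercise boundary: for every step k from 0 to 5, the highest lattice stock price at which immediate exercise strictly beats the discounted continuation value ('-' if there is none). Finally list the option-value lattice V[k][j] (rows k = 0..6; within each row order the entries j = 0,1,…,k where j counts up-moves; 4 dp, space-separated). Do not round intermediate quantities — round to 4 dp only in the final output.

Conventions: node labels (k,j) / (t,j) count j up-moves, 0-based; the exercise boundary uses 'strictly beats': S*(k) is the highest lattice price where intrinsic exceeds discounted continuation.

Δt=0.19883  u=1.20920  d=0.82700  q=0.50201  discount=0.98148
step 6 (expiry): payoffs max(K−S,0) = 70.5058 47.1788 13.0710 0.0000 0.0000 0.0000 0.0000
step 5: (k=5,j=0): S=61.0333, K−S=59.9467, hold=57.7066 ⇒ V=59.9467 exercise | (k=5,j=1): S=89.2402, K−S=31.7398, hold=29.4996 ⇒ V=31.7398 exercise | (k=5,j=2): S=130.4833, K−S=0.0000, hold=6.3886 ⇒ V=6.3886 continue | (k=5,j=3): S=190.7871, K−S=0.0000, hold=0.0000 ⇒ V=0.0000 continue | (k=5,j=4): S=278.9608, K−S=0.0000, hold=0.0000 ⇒ V=0.0000 continue | (k=5,j=5): S=407.8846, K−S=0.0000, hold=0.0000 ⇒ V=0.0000 continue  boundary S*=89.2402
step 4: (k=4,j=0): S=73.8012, K−S=47.1788, hold=44.9386 ⇒ V=47.1788 exercise | (k=4,j=1): S=107.9090, K−S=13.0710, hold=18.6611 ⇒ V=18.6611 continue | (k=4,j=2): S=157.7800, K−S=0.0000, hold=3.1225 ⇒ V=3.1225 continue | (k=4,j=3): S=230.6992, K−S=0.0000, hold=0.0000 ⇒ V=0.0000 continue | (k=4,j=4): S=337.3185, K−S=0.0000, hold=0.0000 ⇒ V=0.0000 continue  boundary S*=73.8012
step 3: (k=3,j=0): S=89.2402, K−S=31.7398, hold=32.2539 ⇒ V=32.2539 continue | (k=3,j=1): S=130.4833, K−S=0.0000, hold=10.6594 ⇒ V=10.6594 continue | (k=3,j=2): S=190.7871, K−S=0.0000, hold=1.5262 ⇒ V=1.5262 continue | (k=3,j=3): S=278.9608, K−S=0.0000, hold=0.0000 ⇒ V=0.0000 continue  boundary S*=-
step 2: (k=2,j=0): S=107.9090, K−S=13.0710, hold=21.0167 ⇒ V=21.0167 continue | (k=2,j=1): S=157.7800, K−S=0.0000, hold=5.9619 ⇒ V=5.9619 continue | (k=2,j=2): S=230.6992, K−S=0.0000, hold=0.7459 ⇒ V=0.7459 continue  boundary S*=-
step 1: (k=1,j=0): S=130.4833, K−S=0.0000, hold=13.2097 ⇒ V=13.2097 continue | (k=1,j=1): S=190.7871, K−S=0.0000, hold=3.2815 ⇒ V=3.2815 continue  boundary S*=-
step 0: (k=0,j=0): S=157.7800, K−S=0.0000, hold=8.0733 ⇒ V=8.0733 continue  boundary S*=-

price = 8.0733
boundary = - - - - 73.8012 89.2402
tree:
8.0733
13.2097 3.2815
21.0167 5.9619 0.7459
32.2539 10.6594 1.5262 0.0000
47.1788 18.6611 3.1225 0.0000 0.0000
59.9467 31.7398 6.3886 0.0000 0.0000 0.0000
70.5058 47.1788 13.0710 0.0000 0.0000 0.0000 0.0000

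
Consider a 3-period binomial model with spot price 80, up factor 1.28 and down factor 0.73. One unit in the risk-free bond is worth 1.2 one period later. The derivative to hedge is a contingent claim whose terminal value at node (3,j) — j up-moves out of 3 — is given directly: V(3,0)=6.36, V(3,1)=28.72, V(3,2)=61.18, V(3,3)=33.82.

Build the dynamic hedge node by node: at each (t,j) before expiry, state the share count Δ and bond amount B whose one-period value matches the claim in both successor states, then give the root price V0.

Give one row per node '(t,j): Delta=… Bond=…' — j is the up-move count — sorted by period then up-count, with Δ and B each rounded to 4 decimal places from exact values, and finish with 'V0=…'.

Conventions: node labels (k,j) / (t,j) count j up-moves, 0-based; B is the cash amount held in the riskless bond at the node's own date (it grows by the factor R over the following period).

Risk-neutral probability p* = (R−d)/(u−d) = (1.2−0.73)/(1.28−0.73) = 0.8545.
Terminal payoffs: V(3,0)=6.3600, V(3,1)=28.7200, V(3,2)=61.1800, V(3,3)=33.8200
  t=2,j=0: stock 42.6320 → up 54.5690 (V=28.7200), down 31.1214 (V=6.3600). Price 21.2230; hedge Δ=0.9536, bond B=-19.4315.
  t=2,j=1: stock 74.7520 → up 95.6826 (V=61.1800), down 54.5690 (V=28.7200). Price 47.0488; hedge Δ=0.7895, bond B=-11.9694.
  t=2,j=2: stock 131.0720 → up 167.7722 (V=33.8200), down 95.6826 (V=61.1800). Price 31.4997; hedge Δ=-0.3795, bond B=81.2452.
  t=1,j=0: stock 58.4000 → up 74.7520 (V=47.0488), down 42.6320 (V=21.2230). Price 36.0769; hedge Δ=0.8040, bond B=-10.8790.
  t=1,j=1: stock 102.4000 → up 131.0720 (V=31.4997), down 74.7520 (V=47.0488). Price 28.1345; hedge Δ=-0.2761, bond B=56.4056.
  t=0,j=0: stock 80.0000 → up 102.4000 (V=28.1345), down 58.4000 (V=36.0769). Price 24.4081; hedge Δ=-0.1805, bond B=38.8489.
Verification: the root portfolio costs Δ(0,0)·S0 + B(0,0) = 24.4081, matching V0.

(0,0): Delta=-0.1805 Bond=38.8489
(1,0): Delta=0.8040 Bond=-10.8790
(1,1): Delta=-0.2761 Bond=56.4056
(2,0): Delta=0.9536 Bond=-19.4315
(2,1): Delta=0.7895 Bond=-11.9694
(2,2): Delta=-0.3795 Bond=81.2452
V0=24.4081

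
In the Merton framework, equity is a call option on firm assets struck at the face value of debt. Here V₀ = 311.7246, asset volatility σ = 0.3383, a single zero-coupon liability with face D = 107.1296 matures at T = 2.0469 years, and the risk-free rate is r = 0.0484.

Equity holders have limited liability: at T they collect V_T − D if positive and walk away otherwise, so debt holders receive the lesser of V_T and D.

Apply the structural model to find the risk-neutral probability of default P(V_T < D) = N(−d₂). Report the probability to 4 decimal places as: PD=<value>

Equity is a call on the firm's assets struck at D = 107.1296:
d₁ = [ln(V₀/D) + (r + σ²/2)T] / (σ√T)
   = [ln(311.7246/107.1296) + (0.0484 + 0.5·0.3383²)·2.0469] / (0.3383·√2.0469)
   = [1.068081 + 0.216201] / 0.484006 = 2.653444
d₂ = d₁ − σ√T = 2.653444 − 0.484006 = 2.169438
risk-neutral PD = N(−d₂) = N(-2.169438) = 0.015025

PD=0.0150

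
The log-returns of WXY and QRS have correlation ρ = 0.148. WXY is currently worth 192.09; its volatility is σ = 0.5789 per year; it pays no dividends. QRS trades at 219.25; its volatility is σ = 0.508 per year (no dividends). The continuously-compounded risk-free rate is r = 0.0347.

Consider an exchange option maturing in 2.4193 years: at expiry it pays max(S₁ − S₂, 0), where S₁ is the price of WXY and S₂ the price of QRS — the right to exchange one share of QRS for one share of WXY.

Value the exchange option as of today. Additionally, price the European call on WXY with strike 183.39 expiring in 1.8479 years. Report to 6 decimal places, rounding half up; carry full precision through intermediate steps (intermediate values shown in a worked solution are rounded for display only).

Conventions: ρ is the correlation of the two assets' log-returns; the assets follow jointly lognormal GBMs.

σ_eff = √(σ₁² + σ₂² − 2ρσ₁σ₂) = √(0.5789² + 0.508² − 2·0.148·0.5789·0.508) = 0.711436
d₁ = (ln(S₁/S₂) + (q₂ − q₁ + σ_eff²/2)T) / (σ_eff√T) = (ln(192.09/219.25) + (0.0 − 0.0 + 0.253071)·2.4193) / 1.106575 = 0.433776
d₂ = d₁ − σ_eff√T = 0.433776 − 1.106575 = -0.672799
N(d₁) = 0.667774,  N(d₂) = 0.250538
V = S₁·e^{−q₁T}·N(d₁) − S₂·e^{−q₂T}·N(d₂) = 128.272765 − 54.930365 = 73.342399
[vanilla: WXY call K=183.39]
σ√T = 0.5789·√1.8479 = 0.786942
d₁ = (ln(S/K) + (r+σ²/2)T) / (σ√T) = (ln(192.09/183.39) + (0.0347+0.5789²/2)·1.8479) / 0.786942 = (0.046349 + 0.373761) / 0.786942 = 0.533851
d₂ = d₁ − σ√T = 0.533851 − 0.786942 = -0.253091
e^{−rT} = 0.937890
N(d₁) = 0.703278,  N(d₂) = 0.400099
price = S·N(d₁) − K·e^{−rT}·N(d₂) = 135.092629 − 68.816922 = 66.275707

exchange price = 73.342399
price(WXY call K=183.39) = 66.275707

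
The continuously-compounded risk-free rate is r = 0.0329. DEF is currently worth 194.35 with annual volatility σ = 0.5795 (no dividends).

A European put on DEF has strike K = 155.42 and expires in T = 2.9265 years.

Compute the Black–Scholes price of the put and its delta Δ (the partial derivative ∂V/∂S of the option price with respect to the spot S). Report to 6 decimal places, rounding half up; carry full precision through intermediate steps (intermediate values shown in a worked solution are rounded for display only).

price = 40.121994
Δ = -0.206599

σ√T = 0.5795·√2.9265 = 0.991352
d₁ = (ln(S/K) + (r+σ²/2)T) / (σ√T) = (ln(194.35/155.42) + (0.0329+0.5795²/2)·2.9265) / 0.991352 = (0.223530 + 0.587671) / 0.991352 = 0.818277
d₂ = d₁ − σ√T = 0.818277 − 0.991352 = -0.173074
e^{−rT} = 0.908208
N(−d₁) = 0.206599,  N(−d₂) = 0.568704
Put price V = K·e^{−rT}·N(−d₂) − S·N(−d₁) = 80.274601 − 40.152607 = 40.121994
Δ = −N(−d₁) = -0.206599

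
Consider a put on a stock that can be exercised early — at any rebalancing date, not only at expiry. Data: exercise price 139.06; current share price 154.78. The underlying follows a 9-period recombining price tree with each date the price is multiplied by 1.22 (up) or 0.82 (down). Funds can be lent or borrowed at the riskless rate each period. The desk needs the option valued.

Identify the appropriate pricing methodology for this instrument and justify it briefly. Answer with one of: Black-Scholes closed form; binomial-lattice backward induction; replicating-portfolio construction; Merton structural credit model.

Key observation: with exercise allowed before expiry on a discrete up/down model (9 steps from spot 154.78), the strike-139.06 put's value must be rolled back through the tree testing early exercise at each node.

framework: binomial-lattice backward induction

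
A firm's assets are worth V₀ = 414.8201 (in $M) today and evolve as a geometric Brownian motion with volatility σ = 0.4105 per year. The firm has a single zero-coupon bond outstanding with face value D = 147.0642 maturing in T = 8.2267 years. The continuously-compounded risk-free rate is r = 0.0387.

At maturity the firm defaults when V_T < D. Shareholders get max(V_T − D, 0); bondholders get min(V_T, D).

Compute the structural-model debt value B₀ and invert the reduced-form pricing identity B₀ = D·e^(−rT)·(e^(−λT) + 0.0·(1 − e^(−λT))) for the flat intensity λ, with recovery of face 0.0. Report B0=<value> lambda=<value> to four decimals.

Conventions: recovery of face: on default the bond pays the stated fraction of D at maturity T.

B0=93.2595 lambda=0.0167

Work the structural quantities from V₀ = 414.8201 against face 147.0642:
d₁ = [ln(V₀/D) + (r + σ²/2)T] / (σ√T)
   = [ln(414.8201/147.0642) + (0.0387 + 0.5·0.4105²)·8.2267] / (0.4105·√8.2267)
   = [1.036976 + 1.011515] / 1.177405 = 1.739835
d₂ = d₁ − σ√T = 1.739835 − 1.177405 = 0.562429
N(d₁) = 0.959056,  N(d₂) = 0.713088,  e^(−rT) = 0.727331
E₀ = V₀·N(d₁) − D·e^(−rT)·N(d₂)
   = 414.8201·0.959056 − 147.0642·0.727331·0.713088 = 321.560649
B₀ = V₀ − E₀ = 414.8201 − 321.560649 = 93.259451
e^(−λT) = (B₀·e^(rT)/D − 0)/(1 − 0) = (93.2595·1.374889/147.0642 − 0)/1 = 0.87187431
λ = −ln(0.87187431)/8.2267 = 0.016666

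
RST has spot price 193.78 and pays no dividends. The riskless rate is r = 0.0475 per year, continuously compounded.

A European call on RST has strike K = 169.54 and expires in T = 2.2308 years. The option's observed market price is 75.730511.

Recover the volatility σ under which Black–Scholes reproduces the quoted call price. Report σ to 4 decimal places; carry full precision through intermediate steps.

At σ = 0.5247 the Black–Scholes value reproduces the quote:
σ√T = 0.5247·√2.2308 = 0.783685
d₁ = (ln(S/K) + (r+σ²/2)T) / (σ√T) = (ln(193.78/169.54) + (0.0475+0.5247²/2)·2.2308) / 0.783685 = (0.133635 + 0.413044) / 0.783685 = 0.697575
d₂ = d₁ − σ√T = 0.697575 − 0.783685 = -0.086110
e^{−rT} = 0.899458
N(d₁) = 0.757278,  N(d₂) = 0.465689
V = S·N(d₁) − K·e^{−rT}·N(d₂) = 146.745396 − 71.014884 = 75.730511 (the observed quote) — the price is monotone increasing in volatility, hence this σ is the only solution

sigma = 0.5247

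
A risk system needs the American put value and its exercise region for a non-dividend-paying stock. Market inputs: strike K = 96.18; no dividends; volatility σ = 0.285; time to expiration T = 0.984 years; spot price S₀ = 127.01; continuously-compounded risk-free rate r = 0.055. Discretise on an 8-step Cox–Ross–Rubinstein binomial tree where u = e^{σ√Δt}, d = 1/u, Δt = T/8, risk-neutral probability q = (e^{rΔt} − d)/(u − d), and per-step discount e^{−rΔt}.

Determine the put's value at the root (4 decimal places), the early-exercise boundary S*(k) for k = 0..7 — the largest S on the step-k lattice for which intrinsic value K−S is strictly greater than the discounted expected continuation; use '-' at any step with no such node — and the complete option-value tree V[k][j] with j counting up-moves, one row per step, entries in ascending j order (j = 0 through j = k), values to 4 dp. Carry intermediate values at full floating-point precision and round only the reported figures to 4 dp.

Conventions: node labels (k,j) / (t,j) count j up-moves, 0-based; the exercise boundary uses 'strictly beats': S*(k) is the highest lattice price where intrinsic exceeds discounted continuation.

price = 1.9378
boundary = - - - - - 77.0534 69.7241 77.0534
tree:
1.9378
3.2393 0.7079
5.2965 1.2974 0.1485
8.4291 2.3445 0.3044 0.0000
12.9700 4.1599 0.6241 0.0000 0.0000
19.1266 7.2026 1.2796 0.0000 0.0000 0.0000
26.4559 12.0479 2.6234 0.0000 0.0000 0.0000 0.0000
33.0881 19.1266 5.3784 0.0000 0.0000 0.0000 0.0000 0.0000
39.0894 26.4559 11.0268 0.0000 0.0000 0.0000 0.0000 0.0000 0.0000

Δt=0.12300  u=1.10512  d=0.90488  q=0.50893  discount=0.99326
step 8 (expiry): payoffs max(K−S,0) = 39.0894 26.4559 11.0268 0.0000 0.0000 0.0000 0.0000 0.0000 0.0000
step 7: (k=7,j=0): S=63.0919, K−S=33.0881, hold=32.4396 ⇒ V=33.0881 exercise | (k=7,j=1): S=77.0534, K−S=19.1266, hold=18.4781 ⇒ V=19.1266 exercise | (k=7,j=2): S=94.1045, K−S=2.0755, hold=5.3784 ⇒ V=5.3784 continue | (k=7,j=3): S=114.9288, K−S=0.0000, hold=0.0000 ⇒ V=0.0000 continue | (k=7,j=4): S=140.3612, K−S=0.0000, hold=0.0000 ⇒ V=0.0000 continue | (k=7,j=5): S=171.4216, K−S=0.0000, hold=0.0000 ⇒ V=0.0000 continue | (k=7,j=6): S=209.3553, K−S=0.0000, hold=0.0000 ⇒ V=0.0000 continue | (k=7,j=7): S=255.6832, K−S=0.0000, hold=0.0000 ⇒ V=0.0000 continue  boundary S*=77.0534
step 6: (k=6,j=0): S=69.7241, K−S=26.4559, hold=25.8075 ⇒ V=26.4559 exercise | (k=6,j=1): S=85.1532, K−S=11.0268, hold=12.0479 ⇒ V=12.0479 continue | (k=6,j=2): S=103.9967, K−S=0.0000, hold=2.6234 ⇒ V=2.6234 continue | (k=6,j=3): S=127.0100, K−S=0.0000, hold=0.0000 ⇒ V=0.0000 continue | (k=6,j=4): S=155.1159, K−S=0.0000, hold=0.0000 ⇒ V=0.0000 continue | (k=6,j=5): S=189.4413, K−S=0.0000, hold=0.0000 ⇒ V=0.0000 continue | (k=6,j=6): S=231.3626, K−S=0.0000, hold=0.0000 ⇒ V=0.0000 continue  boundary S*=69.7241
step 5: (k=5,j=0): S=77.0534, K−S=19.1266, hold=18.9943 ⇒ V=19.1266 exercise | (k=5,j=1): S=94.1045, K−S=2.0755, hold=7.2026 ⇒ V=7.2026 continue | (k=5,j=2): S=114.9288, K−S=0.0000, hold=1.2796 ⇒ V=1.2796 continue | (k=5,j=3): S=140.3612, K−S=0.0000, hold=0.0000 ⇒ V=0.0000 continue | (k=5,j=4): S=171.4216, K−S=0.0000, hold=0.0000 ⇒ V=0.0000 continue | (k=5,j=5): S=209.3553, K−S=0.0000, hold=0.0000 ⇒ V=0.0000 continue  boundary S*=77.0534
step 4: (k=4,j=0): S=85.1532, K−S=11.0268, hold=12.9700 ⇒ V=12.9700 continue | (k=4,j=1): S=103.9967, K−S=0.0000, hold=4.1599 ⇒ V=4.1599 continue | (k=4,j=2): S=127.0100, K−S=0.0000, hold=0.6241 ⇒ V=0.6241 continue | (k=4,j=3): S=155.1159, K−S=0.0000, hold=0.0000 ⇒ V=0.0000 continue | (k=4,j=4): S=189.4413, K−S=0.0000, hold=0.0000 ⇒ V=0.0000 continue  boundary S*=-
step 3: (k=3,j=0): S=94.1045, K−S=2.0755, hold=8.4291 ⇒ V=8.4291 continue | (k=3,j=1): S=114.9288, K−S=0.0000, hold=2.3445 ⇒ V=2.3445 continue | (k=3,j=2): S=140.3612, K−S=0.0000, hold=0.3044 ⇒ V=0.3044 continue | (k=3,j=3): S=171.4216, K−S=0.0000, hold=0.0000 ⇒ V=0.0000 continue  boundary S*=-
step 2: (k=2,j=0): S=103.9967, K−S=0.0000, hold=5.2965 ⇒ V=5.2965 continue | (k=2,j=1): S=127.0100, K−S=0.0000, hold=1.2974 ⇒ V=1.2974 continue | (k=2,j=2): S=155.1159, K−S=0.0000, hold=0.1485 ⇒ V=0.1485 continue  boundary S*=-
step 1: (k=1,j=0): S=114.9288, K−S=0.0000, hold=3.2393 ⇒ V=3.2393 continue | (k=1,j=1): S=140.3612, K−S=0.0000, hold=0.7079 ⇒ V=0.7079 continue  boundary S*=-
step 0: (k=0,j=0): S=127.0100, K−S=0.0000, hold=1.9378 ⇒ V=1.9378 continue  boundary S*=-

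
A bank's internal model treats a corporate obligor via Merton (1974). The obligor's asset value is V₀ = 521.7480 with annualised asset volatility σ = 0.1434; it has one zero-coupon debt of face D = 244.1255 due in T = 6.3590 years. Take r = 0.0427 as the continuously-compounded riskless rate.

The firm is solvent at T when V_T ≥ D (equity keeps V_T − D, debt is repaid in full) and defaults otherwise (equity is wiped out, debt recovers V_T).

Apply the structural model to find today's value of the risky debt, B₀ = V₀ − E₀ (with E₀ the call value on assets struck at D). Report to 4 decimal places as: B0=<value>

With assets at 521.7480 and a single debt payment of 244.1255 at 6.3590 years:
d₁ = [ln(V₀/D) + (r + σ²/2)T] / (σ√T)
   = [ln(521.7480/244.1255) + (0.0427 + 0.5·0.1434²)·6.3590] / (0.1434·√6.3590)
   = [0.759502 + 0.336911] / 0.361613 = 3.032011
d₂ = d₁ − σ√T = 3.032011 − 0.361613 = 2.670398
N(d₁) = 0.998785,  N(d₂) = 0.996212,  e^(−rT) = 0.762213
E₀ = V₀·N(d₁) − D·e^(−rT)·N(d₂)
   = 521.7480·0.998785 − 244.1255·0.762213·0.996212 = 335.743507
B₀ = V₀ − E₀ = 521.7480 − 335.743507 = 186.004493

B0=186.0045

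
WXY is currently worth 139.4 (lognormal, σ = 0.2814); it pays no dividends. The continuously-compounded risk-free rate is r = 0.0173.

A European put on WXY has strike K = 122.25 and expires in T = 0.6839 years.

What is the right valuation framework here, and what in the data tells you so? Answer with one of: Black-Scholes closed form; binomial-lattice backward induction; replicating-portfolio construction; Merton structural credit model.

framework: Black-Scholes closed form

Key observation: the instrument is a plain European put (strike 122.25) on a lognormal asset; the exact continuous-time formula applies directly.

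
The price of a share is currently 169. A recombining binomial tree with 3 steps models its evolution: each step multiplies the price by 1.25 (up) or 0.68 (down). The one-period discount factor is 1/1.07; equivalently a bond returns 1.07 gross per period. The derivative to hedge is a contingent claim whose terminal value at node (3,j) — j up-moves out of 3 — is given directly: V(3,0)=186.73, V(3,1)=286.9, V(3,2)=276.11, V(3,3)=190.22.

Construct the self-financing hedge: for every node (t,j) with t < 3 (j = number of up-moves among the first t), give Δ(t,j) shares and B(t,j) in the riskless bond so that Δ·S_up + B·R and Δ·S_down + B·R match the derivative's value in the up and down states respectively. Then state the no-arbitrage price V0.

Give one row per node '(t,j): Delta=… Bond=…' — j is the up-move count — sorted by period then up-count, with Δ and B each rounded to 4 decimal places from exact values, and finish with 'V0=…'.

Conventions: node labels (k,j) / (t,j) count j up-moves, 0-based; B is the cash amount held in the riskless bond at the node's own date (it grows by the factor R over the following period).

(0,0): Delta=-0.3163 Bond=255.8878
(1,0): Delta=0.3460 Bond=197.6920
(1,1): Delta=-0.4826 Bond=308.9266
(2,0): Delta=2.2488 Bond=62.8308
(2,1): Delta=-0.1318 Bond=280.1610
(2,2): Delta=-0.5706 Bond=353.8087
V0=202.4358

Arbitrage-free pricing uses the up-move probability p* = (R−d)/(u−d) = 0.6842, discounting each step at R = 1.07.
Terminal payoffs: V(3,0)=186.7300, V(3,1)=286.9000, V(3,2)=276.1100, V(3,3)=190.2200
  t=2,j=0: stock 78.1456 → up 97.6820 (V=286.9000), down 53.1390 (V=186.7300). Price 238.5676; hedge Δ=2.2488, bond B=62.8308.
  t=2,j=1: stock 143.6500 → up 179.5625 (V=276.1100), down 97.6820 (V=286.9000). Price 261.2312; hedge Δ=-0.1318, bond B=280.1610.
  t=2,j=2: stock 264.0625 → up 330.0781 (V=190.2200), down 179.5625 (V=276.1100). Price 203.1244; hedge Δ=-0.5706, bond B=353.8087.
  t=1,j=0: stock 114.9200 → up 143.6500 (V=261.2312), down 78.1456 (V=238.5676). Price 237.4526; hedge Δ=0.3460, bond B=197.6920.
  t=1,j=1: stock 211.2500 → up 264.0625 (V=203.1244), down 143.6500 (V=261.2312). Price 206.9850; hedge Δ=-0.4826, bond B=308.9266.
  t=0,j=0: stock 169.0000 → up 211.2500 (V=206.9850), down 114.9200 (V=237.4526). Price 202.4358; hedge Δ=-0.3163, bond B=255.8878.
Check: Δ(0,0)·S0 + B(0,0) = 202.4358 = V0.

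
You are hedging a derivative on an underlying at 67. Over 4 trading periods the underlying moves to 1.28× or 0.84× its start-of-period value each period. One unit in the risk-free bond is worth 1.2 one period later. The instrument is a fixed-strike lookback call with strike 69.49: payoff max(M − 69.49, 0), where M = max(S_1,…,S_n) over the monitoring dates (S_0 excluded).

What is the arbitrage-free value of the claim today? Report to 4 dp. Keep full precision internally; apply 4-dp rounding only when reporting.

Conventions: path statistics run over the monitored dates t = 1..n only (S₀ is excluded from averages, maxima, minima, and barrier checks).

Under the martingale measure an up-move has probability p* = 0.8182; value the claim as the probability-weighted average of per-path payoffs, discounted 4 periods at R = 1.2.
Enumerate all 2^4 = 16 price paths (U = up ×1.28, D = down ×0.84); each path with k up-moves has probability p*^k·(1−p*)^(4−k).
DDDD: M=56.2800, payoff=0.0000, prob=0.001093
UDDD: M=85.7600, payoff=16.2700, prob=0.004918
DUDD: M=72.0384, payoff=2.5484, prob=0.004918
UUDD: M=109.7728, payoff=40.2828, prob=0.022130
DDUD: M=60.5123, payoff=0.0000, prob=0.004918
UDUD: M=92.2092, payoff=22.7192, prob=0.022130
DUUD: M=92.2092, payoff=22.7192, prob=0.022130
UUUD: M=140.5092, payoff=71.0192, prob=0.099583
DDDU: M=56.2800, payoff=0.0000, prob=0.004918
UDDU: M=85.7600, payoff=16.2700, prob=0.022130
DUDU: M=77.4557, payoff=7.9657, prob=0.022130
UUDU: M=118.0277, payoff=48.5377, prob=0.099583
DDUU: M=77.4557, payoff=7.9657, prob=0.022130
UDUU: M=118.0277, payoff=48.5377, prob=0.099583
DUUU: M=118.0277, payoff=48.5377, prob=0.099583
UUUU: M=179.8518, payoff=110.3618, prob=0.448125
Price = Σ prob·payoff / R^4 = 73.730976 / 2.073600 = 35.5570

price = 35.5570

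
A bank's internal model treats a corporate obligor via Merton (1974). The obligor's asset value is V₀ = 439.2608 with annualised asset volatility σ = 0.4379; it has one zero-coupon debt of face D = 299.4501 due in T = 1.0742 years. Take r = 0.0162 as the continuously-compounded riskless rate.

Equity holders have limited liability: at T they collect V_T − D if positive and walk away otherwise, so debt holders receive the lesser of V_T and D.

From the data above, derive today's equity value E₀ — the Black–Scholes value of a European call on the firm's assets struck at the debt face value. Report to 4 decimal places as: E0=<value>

With assets at 439.2608 and a single debt payment of 299.4501 at 1.0742 years:
d₁ = [ln(V₀/D) + (r + σ²/2)T] / (σ√T)
   = [ln(439.2608/299.4501) + (0.0162 + 0.5·0.4379²)·1.0742] / (0.4379·√1.0742)
   = [0.383146 + 0.120394] / 0.453855 = 1.109472
d₂ = d₁ − σ√T = 1.109472 − 0.453855 = 0.655617
N(d₁) = 0.866387,  N(d₂) = 0.743965,  e^(−rT) = 0.982749
E₀ = V₀·N(d₁) − D·e^(−rT)·N(d₂)
   = 439.2608·0.866387 − 299.4501·0.982749·0.743965 = 161.632738

E0=161.6327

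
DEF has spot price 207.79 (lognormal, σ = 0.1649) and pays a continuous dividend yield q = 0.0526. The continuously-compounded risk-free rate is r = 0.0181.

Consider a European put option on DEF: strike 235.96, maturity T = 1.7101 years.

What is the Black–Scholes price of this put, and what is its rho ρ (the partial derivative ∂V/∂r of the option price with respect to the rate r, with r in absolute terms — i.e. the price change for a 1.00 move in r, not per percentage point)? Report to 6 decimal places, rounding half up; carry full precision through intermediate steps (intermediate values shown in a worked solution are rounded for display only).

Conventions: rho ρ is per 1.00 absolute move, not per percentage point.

σ√T = 0.1649·√1.7101 = 0.215641
d₁ = (ln(S/K) + (r−q+σ²/2)T) / (σ√T) = (ln(207.79/235.96) + (0.0181−0.0526+0.1649²/2)·1.7101) / 0.215641 = (-0.127134 − 0.035748) / 0.215641 = -0.755340
d₂ = d₁ − σ√T = -0.755340 − 0.215641 = -0.970981
e^{−rT} = 0.969521
e^{−qT} = 0.913976
N(−d₁) = 0.774977,  N(−d₂) = 0.834221
Put price V = K·e^{−rT}·N(−d₂) − S·e^{−qT}·N(−d₁) = 190.843303 − 147.179856 = 43.663446
ρ = −K·T·e^{−rT}·N(−d₂) = -326.361132

price = 43.663446
ρ = -326.361132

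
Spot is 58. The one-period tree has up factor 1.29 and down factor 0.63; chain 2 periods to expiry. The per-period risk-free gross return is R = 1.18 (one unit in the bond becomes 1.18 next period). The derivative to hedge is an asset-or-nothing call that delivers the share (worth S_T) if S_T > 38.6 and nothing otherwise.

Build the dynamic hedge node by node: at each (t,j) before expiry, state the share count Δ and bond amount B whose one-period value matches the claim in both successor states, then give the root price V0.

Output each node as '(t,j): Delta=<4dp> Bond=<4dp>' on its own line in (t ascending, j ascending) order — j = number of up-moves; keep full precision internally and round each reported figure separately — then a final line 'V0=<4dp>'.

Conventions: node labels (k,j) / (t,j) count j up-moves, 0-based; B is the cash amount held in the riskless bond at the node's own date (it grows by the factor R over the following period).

(0,0): Delta=1.0849 Bond=-5.3857
(1,0): Delta=1.9545 Bond=-38.1305
(1,1): Delta=1.0000 Bond=0.0000
V0=57.5408

No-arbitrage ⇒ martingale measure with p* = (R−d)/(u−d) = 0.8333.
At maturity the claim pays: V(2,0)=0.0000, V(2,1)=47.1366, V(2,2)=96.5178
(1,0): S=36.5400. Δ = (V_up−V_dn)/(S_up−S_dn) = (47.1366−0.0000)/(47.1366−23.0202) = 1.9545. V = [p*·47.1366 + (1−p*)·0.0000]/1.18 = 33.2886. B = V − Δ·S = -38.1305.
(1,1): S=74.8200. Δ = (V_up−V_dn)/(S_up−S_dn) = (96.5178−47.1366)/(96.5178−47.1366) = 1.0000. V = [p*·96.5178 + (1−p*)·47.1366]/1.18 = 74.8200. B = V − Δ·S = 0.0000.
(0,0): S=58.0000. Δ = (V_up−V_dn)/(S_up−S_dn) = (74.8200−33.2886)/(74.8200−36.5400) = 1.0849. V = [p*·74.8200 + (1−p*)·33.2886]/1.18 = 57.5408. B = V − Δ·S = -5.3857.
Check: Δ(0,0)·S0 + B(0,0) = 57.5408 = V0.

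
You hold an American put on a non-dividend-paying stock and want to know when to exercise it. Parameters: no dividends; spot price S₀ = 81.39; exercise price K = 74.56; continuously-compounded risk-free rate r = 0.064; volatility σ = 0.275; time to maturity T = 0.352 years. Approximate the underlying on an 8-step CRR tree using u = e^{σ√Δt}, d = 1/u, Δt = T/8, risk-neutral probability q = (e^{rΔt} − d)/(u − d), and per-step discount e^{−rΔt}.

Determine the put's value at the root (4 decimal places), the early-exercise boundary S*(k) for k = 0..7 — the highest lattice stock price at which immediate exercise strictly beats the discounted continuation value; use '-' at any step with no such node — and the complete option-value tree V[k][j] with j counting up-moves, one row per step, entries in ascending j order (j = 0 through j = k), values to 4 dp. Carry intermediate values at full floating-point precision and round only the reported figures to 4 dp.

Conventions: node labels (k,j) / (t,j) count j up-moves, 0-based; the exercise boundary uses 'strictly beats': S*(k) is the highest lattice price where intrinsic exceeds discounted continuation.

price = 2.0025
boundary = - - - - - 60.9973 64.6194 68.4565
tree:
2.0025
3.1311 0.9293
4.7690 1.5748 0.3143
7.0386 2.6149 0.5842 0.0568
9.9994 4.2330 1.0748 0.1162 0.0000
13.5627 6.6314 1.9522 0.2378 0.0000 0.0000
16.9817 9.9406 3.4888 0.4867 0.0000 0.0000 0.0000
20.2091 13.5627 6.1035 0.9960 0.0000 0.0000 0.0000 0.0000
23.2556 16.9817 9.9406 2.0385 0.0000 0.0000 0.0000 0.0000 0.0000

params: Δt=0.04400 u=1.05938 d=0.94395 q=0.51001 e^(-rΔt)=0.99719
t_8 payoffs: 23.2556 16.9817 9.9406 2.0385 0.0000 0.0000 0.0000 0.0000 0.0000
t_7: node(7,0) S=54.3509 payoff=20.2091 vs cont=19.9994 → 20.2091 [stop]  node(7,1) S=60.9973 payoff=13.5627 vs cont=13.3530 → 13.5627 [stop]  node(7,2) S=68.4565 payoff=6.1035 vs cont=5.8938 → 6.1035 [stop]  node(7,3) S=76.8279 payoff=0.0000 vs cont=0.9960 → 0.9960 [wait]  node(7,4) S=86.2230 payoff=0.0000 vs cont=0.0000 → 0.0000 [wait]  node(7,5) S=96.7670 payoff=0.0000 vs cont=0.0000 → 0.0000 [wait]  node(7,6) S=108.6004 payoff=0.0000 vs cont=0.0000 → 0.0000 [wait]  node(7,7) S=121.8808 payoff=0.0000 vs cont=0.0000 → 0.0000 [wait]  ⇒ S*(7)=68.4565
t_6: node(6,0) S=57.5783 payoff=16.9817 vs cont=16.7720 → 16.9817 [stop]  node(6,1) S=64.6194 payoff=9.9406 vs cont=9.7309 → 9.9406 [stop]  node(6,2) S=72.5215 payoff=2.0385 vs cont=3.4888 → 3.4888 [wait]  node(6,3) S=81.3900 payoff=0.0000 vs cont=0.4867 → 0.4867 [wait]  node(6,4) S=91.3430 payoff=0.0000 vs cont=0.0000 → 0.0000 [wait]  node(6,5) S=102.5131 payoff=0.0000 vs cont=0.0000 → 0.0000 [wait]  node(6,6) S=115.0491 payoff=0.0000 vs cont=0.0000 → 0.0000 [wait]  ⇒ S*(6)=64.6194
t_5: node(5,0) S=60.9973 payoff=13.5627 vs cont=13.3530 → 13.5627 [stop]  node(5,1) S=68.4565 payoff=6.1035 vs cont=6.6314 → 6.6314 [wait]  node(5,2) S=76.8279 payoff=0.0000 vs cont=1.9522 → 1.9522 [wait]  node(5,3) S=86.2230 payoff=0.0000 vs cont=0.2378 → 0.2378 [wait]  node(5,4) S=96.7670 payoff=0.0000 vs cont=0.0000 → 0.0000 [wait]  node(5,5) S=108.6004 payoff=0.0000 vs cont=0.0000 → 0.0000 [wait]  ⇒ S*(5)=60.9973
t_4: node(4,0) S=64.6194 payoff=9.9406 vs cont=9.9994 → 9.9994 [wait]  node(4,1) S=72.5215 payoff=2.0385 vs cont=4.2330 → 4.2330 [wait]  node(4,2) S=81.3900 payoff=0.0000 vs cont=1.0748 → 1.0748 [wait]  node(4,3) S=91.3430 payoff=0.0000 vs cont=0.1162 → 0.1162 [wait]  node(4,4) S=102.5131 payoff=0.0000 vs cont=0.0000 → 0.0000 [wait]  ⇒ S*(4)=-
t_3: node(3,0) S=68.4565 payoff=6.1035 vs cont=7.0386 → 7.0386 [wait]  node(3,1) S=76.8279 payoff=0.0000 vs cont=2.6149 → 2.6149 [wait]  node(3,2) S=86.2230 payoff=0.0000 vs cont=0.5842 → 0.5842 [wait]  node(3,3) S=96.7670 payoff=0.0000 vs cont=0.0568 → 0.0568 [wait]  ⇒ S*(3)=-
t_2: node(2,0) S=72.5215 payoff=2.0385 vs cont=4.7690 → 4.7690 [wait]  node(2,1) S=81.3900 payoff=0.0000 vs cont=1.5748 → 1.5748 [wait]  node(2,2) S=91.3430 payoff=0.0000 vs cont=0.3143 → 0.3143 [wait]  ⇒ S*(2)=-
t_1: node(1,0) S=76.8279 payoff=0.0000 vs cont=3.1311 → 3.1311 [wait]  node(1,1) S=86.2230 payoff=0.0000 vs cont=0.9293 → 0.9293 [wait]  ⇒ S*(1)=-
t_0: node(0,0) S=81.3900 payoff=0.0000 vs cont=2.0025 → 2.0025 [wait]  ⇒ S*(0)=-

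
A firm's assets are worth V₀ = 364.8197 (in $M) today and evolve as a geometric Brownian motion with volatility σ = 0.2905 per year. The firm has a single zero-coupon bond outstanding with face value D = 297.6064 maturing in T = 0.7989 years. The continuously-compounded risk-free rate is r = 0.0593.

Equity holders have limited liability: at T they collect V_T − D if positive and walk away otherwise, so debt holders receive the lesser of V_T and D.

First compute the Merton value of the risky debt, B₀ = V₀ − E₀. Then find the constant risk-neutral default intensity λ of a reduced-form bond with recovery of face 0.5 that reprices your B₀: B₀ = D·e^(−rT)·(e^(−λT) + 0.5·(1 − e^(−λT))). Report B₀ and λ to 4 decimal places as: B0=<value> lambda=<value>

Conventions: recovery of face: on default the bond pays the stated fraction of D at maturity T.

B0=276.4612 lambda=0.0668

With assets at 364.8197 and a single debt payment of 297.6064 at 0.7989 years:
d₁ = [ln(V₀/D) + (r + σ²/2)T] / (σ√T)
   = [ln(364.8197/297.6064) + (0.0593 + 0.5·0.2905²)·0.7989] / (0.2905·√0.7989)
   = [0.203631 + 0.081084] / 0.259652 = 1.096527
d₂ = d₁ − σ√T = 1.096527 − 0.259652 = 0.836875
N(d₁) = 0.863576,  N(d₂) = 0.798669,  e^(−rT) = 0.953730
E₀ = V₀·N(d₁) − D·e^(−rT)·N(d₂)
   = 364.8197·0.863576 − 297.6064·0.953730·0.798669 = 88.358537
B₀ = V₀ − E₀ = 364.8197 − 88.358537 = 276.461163
e^(−λT) = (B₀·e^(rT)/D − 0.5)/(1 − 0.5) = (276.4612·1.048515/297.6064 − 0.5)/0.5 = 0.94803394
λ = −ln(0.94803394)/0.7989 = 0.066798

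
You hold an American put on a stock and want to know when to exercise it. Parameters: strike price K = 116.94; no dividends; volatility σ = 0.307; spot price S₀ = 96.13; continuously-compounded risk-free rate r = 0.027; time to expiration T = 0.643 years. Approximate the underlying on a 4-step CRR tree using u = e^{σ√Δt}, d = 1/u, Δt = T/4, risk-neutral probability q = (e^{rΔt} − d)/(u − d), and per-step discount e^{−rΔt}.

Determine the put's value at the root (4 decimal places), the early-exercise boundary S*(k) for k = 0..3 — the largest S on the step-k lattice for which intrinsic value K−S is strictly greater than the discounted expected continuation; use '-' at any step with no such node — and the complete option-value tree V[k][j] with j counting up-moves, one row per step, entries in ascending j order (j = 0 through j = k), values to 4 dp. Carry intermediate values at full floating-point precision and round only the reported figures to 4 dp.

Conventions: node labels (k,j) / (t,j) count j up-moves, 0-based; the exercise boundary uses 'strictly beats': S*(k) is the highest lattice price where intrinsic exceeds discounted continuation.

Δt=0.16075  u=1.13098  d=0.88419  q=0.48689  discount=0.99567
step 4 (expiry): payoffs max(K−S,0) = 58.1865 41.7870 20.8100 0.0000 0.0000
step 3: (k=3,j=0): S=66.4493, K−S=50.4907, hold=49.9843 ⇒ V=50.4907 exercise | (k=3,j=1): S=84.9968, K−S=31.9432, hold=31.4367 ⇒ V=31.9432 exercise | (k=3,j=2): S=108.7214, K−S=8.2186, hold=10.6315 ⇒ V=10.6315 continue | (k=3,j=3): S=139.0681, K−S=0.0000, hold=0.0000 ⇒ V=0.0000 continue  boundary S*=84.9968
step 2: (k=2,j=0): S=75.1530, K−S=41.7870, hold=41.2805 ⇒ V=41.7870 exercise | (k=2,j=1): S=96.1300, K−S=20.8100, hold=21.4733 ⇒ V=21.4733 continue | (k=2,j=2): S=122.9621, K−S=0.0000, hold=5.4315 ⇒ V=5.4315 continue  boundary S*=75.1530
step 1: (k=1,j=0): S=84.9968, K−S=31.9432, hold=31.7583 ⇒ V=31.9432 exercise | (k=1,j=1): S=108.7214, K−S=8.2186, hold=13.6035 ⇒ V=13.6035 continue  boundary S*=84.9968
step 0: (k=0,j=0): S=96.1300, K−S=20.8100, hold=22.9141 ⇒ V=22.9141 continue  boundary S*=-

price = 22.9141
boundary = - 84.9968 75.1530 84.9968
tree:
22.9141
31.9432 13.6035
41.7870 21.4733 5.4315
50.4907 31.9432 10.6315 0.0000
58.1865 41.7870 20.8100 0.0000 0.0000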